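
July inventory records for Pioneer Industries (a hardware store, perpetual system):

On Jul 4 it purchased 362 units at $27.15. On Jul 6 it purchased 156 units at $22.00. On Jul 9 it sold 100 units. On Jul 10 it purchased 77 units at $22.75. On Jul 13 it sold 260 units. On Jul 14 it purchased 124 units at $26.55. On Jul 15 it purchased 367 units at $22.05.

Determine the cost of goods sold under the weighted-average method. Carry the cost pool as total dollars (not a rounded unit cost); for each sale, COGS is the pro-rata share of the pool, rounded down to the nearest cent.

After Jul 4: 362 on hand, pool $9,828.30 (≈ $27.1500 each)
After Jul 6: 518 on hand, pool $13,260.30 (≈ $25.5990 each)
Jul 9, sell 100: 100/518 × $13,260.30 → $2,559.90
After Jul 10: 495 on hand, pool $12,452.15 (≈ $25.1559 each)
Jul 13, sell 260: 260/495 × $12,452.15 → $6,540.52
After Jul 14: 359 on hand, pool $9,203.83 (≈ $25.6374 each)
After Jul 15: 726 on hand, pool $17,296.18 (≈ $23.8239 each)
Total COGS = $2,559.90 + $6,540.52 = $9,100.42
Ending inventory (cost pool remaining) = $17,296.18

COGS = $9,100.42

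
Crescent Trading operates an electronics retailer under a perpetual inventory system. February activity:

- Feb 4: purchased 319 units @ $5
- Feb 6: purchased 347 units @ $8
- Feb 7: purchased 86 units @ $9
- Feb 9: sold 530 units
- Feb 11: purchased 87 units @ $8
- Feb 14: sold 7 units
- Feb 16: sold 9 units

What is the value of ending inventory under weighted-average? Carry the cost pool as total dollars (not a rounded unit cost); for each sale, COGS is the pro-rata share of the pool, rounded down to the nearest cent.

Ending inventory = $2,100.19

After Feb 4: 319 on hand, pool $1,595.00 (≈ $5.0000 each)
After Feb 6: 666 on hand, pool $4,371.00 (≈ $6.5631 each)
After Feb 7: 752 on hand, pool $5,145.00 (≈ $6.8418 each)
Feb 9, sell 530: 530/752 × $5,145.00 → $3,626.13
After Feb 11: 309 on hand, pool $2,214.87 (≈ $7.1679 each)
Feb 14, sell 7: 7/309 × $2,214.87 → $50.17
Feb 16, sell 9: 9/302 × $2,164.70 → $64.51
Total COGS = $3,626.13 + $50.17 + $64.51 = $3,740.81
Ending inventory (cost pool remaining) = $2,100.19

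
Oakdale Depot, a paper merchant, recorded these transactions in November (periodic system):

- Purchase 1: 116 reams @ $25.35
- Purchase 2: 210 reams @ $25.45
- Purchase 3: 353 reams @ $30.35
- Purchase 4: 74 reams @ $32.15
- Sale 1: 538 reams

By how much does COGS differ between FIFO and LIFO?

FIFO COGS: 116 @ $25.35 + 210 @ $25.45 + 212 @ $30.35 = $14,719.30
LIFO COGS: 74 @ $32.15 + 353 @ $30.35 + 111 @ $25.45 = $15,917.60
Difference = |$14,719.30 − $15,917.60| = $1,198.30

$1,198.30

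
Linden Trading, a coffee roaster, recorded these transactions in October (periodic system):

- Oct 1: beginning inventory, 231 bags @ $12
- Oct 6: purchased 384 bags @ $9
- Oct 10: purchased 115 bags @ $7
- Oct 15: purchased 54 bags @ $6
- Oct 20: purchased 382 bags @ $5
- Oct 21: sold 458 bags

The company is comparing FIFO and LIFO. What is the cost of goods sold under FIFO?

FIFO COGS: 231 @ $12 + 227 @ $9 = $4,815
LIFO COGS: 382 @ $5 + 54 @ $6 + 22 @ $7 = $2,388

COGS = $4,815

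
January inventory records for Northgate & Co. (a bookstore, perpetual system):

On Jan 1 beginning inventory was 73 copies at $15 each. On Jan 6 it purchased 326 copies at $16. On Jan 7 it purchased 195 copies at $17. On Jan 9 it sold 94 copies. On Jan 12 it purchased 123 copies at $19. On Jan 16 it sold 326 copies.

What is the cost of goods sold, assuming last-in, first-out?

COGS = $7,284

Jan 9, 94 sold [LIFO — newest first]: 94 @ $17 = $1,598
Jan 16, 326 sold [LIFO — newest first]: 123 @ $19 + 101 @ $17 + 102 @ $16 = $5,686
Total COGS = $1,598 + $5,686 = $7,284
Ending inventory: 73 @ $15 + 224 @ $16 = $4,679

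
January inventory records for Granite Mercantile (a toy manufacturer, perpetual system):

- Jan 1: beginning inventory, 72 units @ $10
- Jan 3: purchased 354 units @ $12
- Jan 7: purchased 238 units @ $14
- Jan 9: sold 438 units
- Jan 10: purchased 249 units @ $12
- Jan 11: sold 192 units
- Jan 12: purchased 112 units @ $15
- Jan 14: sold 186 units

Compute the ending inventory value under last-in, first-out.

Ending inventory = $2,364

Jan 9, 438 sold [LIFO — newest first]: 238 @ $14 + 200 @ $12 = $5,732
Jan 11, 192 sold [LIFO — newest first]: 192 @ $12 = $2,304
Jan 14, 186 sold [LIFO — newest first]: 112 @ $15 + 57 @ $12 + 17 @ $12 = $2,568
Total COGS = $5,732 + $2,304 + $2,568 = $10,604
Ending inventory: 72 @ $10 + 137 @ $12 = $2,364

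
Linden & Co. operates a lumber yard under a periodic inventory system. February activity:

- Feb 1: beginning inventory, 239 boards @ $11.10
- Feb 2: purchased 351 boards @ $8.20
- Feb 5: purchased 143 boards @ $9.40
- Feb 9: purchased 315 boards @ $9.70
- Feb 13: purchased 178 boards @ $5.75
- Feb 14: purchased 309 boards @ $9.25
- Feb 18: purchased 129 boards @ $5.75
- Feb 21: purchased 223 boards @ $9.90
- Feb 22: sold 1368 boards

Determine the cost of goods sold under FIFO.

Feb 22, 1368 sold [FIFO — oldest first]: 239 @ $11.10 + 351 @ $8.20 + 143 @ $9.40 + 315 @ $9.70 + 178 @ $5.75 + 142 @ $9.25 = $12,267.80
Ending inventory: 167 @ $9.25 + 129 @ $5.75 + 223 @ $9.90 = $4,494.20
Check: goods available $16,762.00 = COGS $12,267.80 + ending $4,494.20

COGS = $12,267.80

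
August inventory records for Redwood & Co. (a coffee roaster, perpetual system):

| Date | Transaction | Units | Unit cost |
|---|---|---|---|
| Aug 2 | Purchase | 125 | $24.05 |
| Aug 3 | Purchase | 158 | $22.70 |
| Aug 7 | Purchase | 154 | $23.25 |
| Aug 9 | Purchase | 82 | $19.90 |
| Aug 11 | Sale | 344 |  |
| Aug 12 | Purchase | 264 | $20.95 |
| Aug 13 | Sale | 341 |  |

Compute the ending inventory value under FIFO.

Aug 11, 344 sold [FIFO — oldest first]: 125 @ $24.05 + 158 @ $22.70 + 61 @ $23.25 = $8,011.10
Aug 13, 341 sold [FIFO — oldest first]: 93 @ $23.25 + 82 @ $19.90 + 166 @ $20.95 = $7,271.75
Total COGS = $8,011.10 + $7,271.75 = $15,282.85
Ending inventory: 98 @ $20.95 = $2,053.10
Check: goods available $17,335.95 = COGS $15,282.85 + ending $2,053.10

Ending inventory = $2,053.10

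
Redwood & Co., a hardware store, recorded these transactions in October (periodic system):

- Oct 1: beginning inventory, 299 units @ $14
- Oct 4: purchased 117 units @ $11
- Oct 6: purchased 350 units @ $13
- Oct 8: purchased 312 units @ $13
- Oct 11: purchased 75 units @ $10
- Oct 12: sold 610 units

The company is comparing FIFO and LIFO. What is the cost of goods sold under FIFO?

COGS = $7,995

FIFO COGS: 299 @ $14 + 117 @ $11 + 194 @ $13 = $7,995
LIFO COGS: 75 @ $10 + 312 @ $13 + 223 @ $13 = $7,705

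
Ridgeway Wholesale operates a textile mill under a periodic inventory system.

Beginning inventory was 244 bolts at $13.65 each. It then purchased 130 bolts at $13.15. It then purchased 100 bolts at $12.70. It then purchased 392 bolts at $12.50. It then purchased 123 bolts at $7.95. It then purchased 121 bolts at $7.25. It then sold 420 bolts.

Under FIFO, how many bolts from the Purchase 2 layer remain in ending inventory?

54

Sale 1 (420) [FIFO — oldest first]: 244 @ $13.65 + 130 @ $13.15 + 46 @ $12.70 = $5,624.30
Ending inventory: 54 @ $12.70 + 392 @ $12.50 + 123 @ $7.95 + 121 @ $7.25 = $7,440.90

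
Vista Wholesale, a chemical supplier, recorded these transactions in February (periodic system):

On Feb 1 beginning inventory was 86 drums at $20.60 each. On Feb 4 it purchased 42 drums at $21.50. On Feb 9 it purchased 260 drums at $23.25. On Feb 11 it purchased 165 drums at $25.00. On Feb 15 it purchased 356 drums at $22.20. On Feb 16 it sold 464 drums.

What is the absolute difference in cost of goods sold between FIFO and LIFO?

$16.40

FIFO COGS: 86 @ $20.60 + 42 @ $21.50 + 260 @ $23.25 + 76 @ $25.00 = $10,619.60
LIFO COGS: 356 @ $22.20 + 108 @ $25.00 = $10,603.20
Difference = |$10,619.60 − $10,603.20| = $16.40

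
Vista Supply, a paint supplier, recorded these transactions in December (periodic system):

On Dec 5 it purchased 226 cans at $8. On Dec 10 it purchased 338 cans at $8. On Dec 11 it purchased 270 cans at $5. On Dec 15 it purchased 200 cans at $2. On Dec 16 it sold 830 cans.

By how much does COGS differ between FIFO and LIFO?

FIFO COGS: 226 @ $8 + 338 @ $8 + 266 @ $5 = $5,842
LIFO COGS: 200 @ $2 + 270 @ $5 + 338 @ $8 + 22 @ $8 = $4,630
Difference = |$5,842 − $4,630| = $1,212

$1,212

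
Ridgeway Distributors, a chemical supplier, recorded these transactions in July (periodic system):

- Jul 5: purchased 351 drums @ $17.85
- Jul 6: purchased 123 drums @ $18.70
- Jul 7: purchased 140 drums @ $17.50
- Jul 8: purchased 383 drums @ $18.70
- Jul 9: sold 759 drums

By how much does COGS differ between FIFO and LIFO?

$202.30

FIFO COGS: 351 @ $17.85 + 123 @ $18.70 + 140 @ $17.50 + 145 @ $18.70 = $13,726.95
LIFO COGS: 383 @ $18.70 + 140 @ $17.50 + 123 @ $18.70 + 113 @ $17.85 = $13,929.25
Difference = |$13,726.95 − $13,929.25| = $202.30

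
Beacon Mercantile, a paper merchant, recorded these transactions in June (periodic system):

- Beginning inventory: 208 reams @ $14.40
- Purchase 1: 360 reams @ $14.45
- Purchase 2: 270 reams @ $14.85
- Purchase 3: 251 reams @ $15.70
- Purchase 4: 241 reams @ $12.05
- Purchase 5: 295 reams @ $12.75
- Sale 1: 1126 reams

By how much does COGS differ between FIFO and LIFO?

FIFO COGS: 208 @ $14.40 + 360 @ $14.45 + 270 @ $14.85 + 251 @ $15.70 + 37 @ $12.05 = $16,593.25
LIFO COGS: 295 @ $12.75 + 241 @ $12.05 + 251 @ $15.70 + 270 @ $14.85 + 69 @ $14.45 = $15,612.55
Difference = |$16,593.25 − $15,612.55| = $980.70

$980.70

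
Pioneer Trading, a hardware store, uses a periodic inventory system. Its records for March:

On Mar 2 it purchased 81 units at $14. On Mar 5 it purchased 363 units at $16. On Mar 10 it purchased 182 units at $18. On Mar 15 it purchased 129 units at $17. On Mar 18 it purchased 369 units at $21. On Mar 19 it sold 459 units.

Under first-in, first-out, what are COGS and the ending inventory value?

Mar 19, 459 sold [FIFO — oldest first]: 81 @ $14 + 363 @ $16 + 15 @ $18 = $7,212
Ending inventory: 167 @ $18 + 129 @ $17 + 369 @ $21 = $12,948
Check: goods available $20,160 = COGS $7,212 + ending $12,948

COGS = $7,212; ending inventory = $12,948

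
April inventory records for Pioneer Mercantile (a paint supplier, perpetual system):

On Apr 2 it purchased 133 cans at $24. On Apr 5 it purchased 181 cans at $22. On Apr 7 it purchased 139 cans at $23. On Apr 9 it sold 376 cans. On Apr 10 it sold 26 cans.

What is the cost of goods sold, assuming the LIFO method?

Apr 9, 376 sold [LIFO — newest first]: 139 @ $23 + 181 @ $22 + 56 @ $24 = $8,523
Apr 10, 26 sold [LIFO — newest first]: 26 @ $24 = $624
Total COGS = $8,523 + $624 = $9,147
Ending inventory: 51 @ $24 = $1,224

COGS = $9,147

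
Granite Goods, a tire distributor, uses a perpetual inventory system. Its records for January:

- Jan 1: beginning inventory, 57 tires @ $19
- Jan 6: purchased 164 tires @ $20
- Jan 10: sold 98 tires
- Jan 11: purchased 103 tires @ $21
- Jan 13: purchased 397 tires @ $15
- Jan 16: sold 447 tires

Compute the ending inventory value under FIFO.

Jan 10, 98 sold [FIFO — oldest first]: 57 @ $19 + 41 @ $20 = $1,903
Jan 16, 447 sold [FIFO — oldest first]: 123 @ $20 + 103 @ $21 + 221 @ $15 = $7,938
Total COGS = $1,903 + $7,938 = $9,841
Ending inventory: 176 @ $15 = $2,640
Check: goods available $12,481 = COGS $9,841 + ending $2,640

Ending inventory = $2,640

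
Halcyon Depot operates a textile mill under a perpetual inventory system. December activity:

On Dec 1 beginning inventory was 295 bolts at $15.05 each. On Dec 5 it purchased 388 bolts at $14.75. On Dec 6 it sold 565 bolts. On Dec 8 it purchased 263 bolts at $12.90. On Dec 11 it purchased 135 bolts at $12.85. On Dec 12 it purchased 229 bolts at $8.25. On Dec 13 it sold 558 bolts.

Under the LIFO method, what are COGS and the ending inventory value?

Dec 6, 565 sold [LIFO — newest first]: 388 @ $14.75 + 177 @ $15.05 = $8,386.85
Dec 13, 558 sold [LIFO — newest first]: 229 @ $8.25 + 135 @ $12.85 + 194 @ $12.90 = $6,126.60
Total COGS = $8,386.85 + $6,126.60 = $14,513.45
Ending inventory: 118 @ $15.05 + 69 @ $12.90 = $2,666.00

COGS = $14,513.45; ending inventory = $2,666.00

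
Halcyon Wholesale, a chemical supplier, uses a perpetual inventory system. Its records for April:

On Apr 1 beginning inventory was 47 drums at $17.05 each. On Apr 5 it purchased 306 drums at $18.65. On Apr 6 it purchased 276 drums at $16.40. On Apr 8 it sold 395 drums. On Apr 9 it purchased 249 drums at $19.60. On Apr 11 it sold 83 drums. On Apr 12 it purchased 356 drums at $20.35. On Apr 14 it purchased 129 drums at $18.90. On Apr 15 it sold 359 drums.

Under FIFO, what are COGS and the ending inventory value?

Apr 8, 395 sold [FIFO — oldest first]: 47 @ $17.05 + 306 @ $18.65 + 42 @ $16.40 = $7,197.05
Apr 11, 83 sold [FIFO — oldest first]: 83 @ $16.40 = $1,361.20
Apr 15, 359 sold [FIFO — oldest first]: 151 @ $16.40 + 208 @ $19.60 = $6,553.20
Total COGS = $7,197.05 + $1,361.20 + $6,553.20 = $15,111.45
Ending inventory: 41 @ $19.60 + 356 @ $20.35 + 129 @ $18.90 = $10,486.30
Check: goods available $25,597.75 = COGS $15,111.45 + ending $10,486.30

COGS = $15,111.45; ending inventory = $10,486.30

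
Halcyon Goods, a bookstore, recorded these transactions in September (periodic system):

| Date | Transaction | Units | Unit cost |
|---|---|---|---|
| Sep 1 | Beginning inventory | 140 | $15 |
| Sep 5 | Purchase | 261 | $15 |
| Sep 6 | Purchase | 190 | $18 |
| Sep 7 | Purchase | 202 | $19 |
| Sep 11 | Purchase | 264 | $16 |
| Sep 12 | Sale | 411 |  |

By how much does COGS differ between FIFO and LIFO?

$822

FIFO COGS: 140 @ $15 + 261 @ $15 + 10 @ $18 = $6,195
LIFO COGS: 264 @ $16 + 147 @ $19 = $7,017
Difference = |$6,195 − $7,017| = $822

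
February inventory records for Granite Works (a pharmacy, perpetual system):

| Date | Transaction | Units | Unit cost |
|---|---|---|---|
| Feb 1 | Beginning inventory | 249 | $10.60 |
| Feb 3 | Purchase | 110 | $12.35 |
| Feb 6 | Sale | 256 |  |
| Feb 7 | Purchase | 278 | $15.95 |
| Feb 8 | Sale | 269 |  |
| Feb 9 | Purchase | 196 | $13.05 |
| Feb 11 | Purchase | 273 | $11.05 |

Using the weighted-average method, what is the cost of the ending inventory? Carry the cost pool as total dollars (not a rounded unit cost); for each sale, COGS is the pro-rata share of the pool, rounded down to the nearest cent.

Ending inventory = $7,215.10

After Feb 1: 249 on hand, pool $2,639.40 (≈ $10.6000 each)
After Feb 3: 359 on hand, pool $3,997.90 (≈ $11.1362 each)
Feb 6, sell 256: 256/359 × $3,997.90 → $2,850.87
After Feb 7: 381 on hand, pool $5,581.13 (≈ $14.6486 each)
Feb 8, sell 269: 269/381 × $5,581.13 → $3,940.48
After Feb 9: 308 on hand, pool $4,198.45 (≈ $13.6313 each)
After Feb 11: 581 on hand, pool $7,215.10 (≈ $12.4184 each)
Total COGS = $2,850.87 + $3,940.48 = $6,791.35
Ending inventory (cost pool remaining) = $7,215.10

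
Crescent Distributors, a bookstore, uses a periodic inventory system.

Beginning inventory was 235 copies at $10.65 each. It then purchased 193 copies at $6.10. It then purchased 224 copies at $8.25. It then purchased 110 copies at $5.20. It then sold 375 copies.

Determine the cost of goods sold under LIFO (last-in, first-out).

Sale 1 (375) [LIFO — newest first]: 110 @ $5.20 + 224 @ $8.25 + 41 @ $6.10 = $2,670.10
Ending inventory: 235 @ $10.65 + 152 @ $6.10 = $3,429.95

COGS = $2,670.10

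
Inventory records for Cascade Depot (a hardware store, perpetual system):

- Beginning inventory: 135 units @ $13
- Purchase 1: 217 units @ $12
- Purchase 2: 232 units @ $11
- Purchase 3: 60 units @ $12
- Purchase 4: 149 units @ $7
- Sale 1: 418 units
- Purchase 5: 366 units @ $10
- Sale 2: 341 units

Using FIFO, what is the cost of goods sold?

COGS = $8,436

Sale 1 (418) [FIFO — oldest first]: 135 @ $13 + 217 @ $12 + 66 @ $11 = $5,085
Sale 2 (341) [FIFO — oldest first]: 166 @ $11 + 60 @ $12 + 115 @ $7 = $3,351
Total COGS = $5,085 + $3,351 = $8,436
Ending inventory: 34 @ $7 + 366 @ $10 = $3,898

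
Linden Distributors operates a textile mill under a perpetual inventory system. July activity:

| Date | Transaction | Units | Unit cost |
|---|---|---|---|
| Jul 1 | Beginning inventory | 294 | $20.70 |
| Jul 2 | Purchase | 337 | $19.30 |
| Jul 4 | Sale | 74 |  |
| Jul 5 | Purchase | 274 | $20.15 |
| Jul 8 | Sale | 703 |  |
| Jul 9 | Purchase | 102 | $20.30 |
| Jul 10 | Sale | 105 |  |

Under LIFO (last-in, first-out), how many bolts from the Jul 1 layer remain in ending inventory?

Jul 4, 74 sold [LIFO — newest first]: 74 @ $19.30 = $1,428.20
Jul 8, 703 sold [LIFO — newest first]: 274 @ $20.15 + 263 @ $19.30 + 166 @ $20.70 = $14,033.20
Jul 10, 105 sold [LIFO — newest first]: 102 @ $20.30 + 3 @ $20.70 = $2,132.70
Total COGS = $1,428.20 + $14,033.20 + $2,132.70 = $17,594.10
Ending inventory: 125 @ $20.70 = $2,587.50

125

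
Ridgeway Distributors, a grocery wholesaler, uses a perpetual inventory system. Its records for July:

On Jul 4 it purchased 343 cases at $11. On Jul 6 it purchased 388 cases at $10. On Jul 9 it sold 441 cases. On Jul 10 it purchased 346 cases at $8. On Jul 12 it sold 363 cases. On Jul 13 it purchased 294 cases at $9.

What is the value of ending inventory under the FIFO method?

Ending inventory = $4,830

Jul 9, 441 sold [FIFO — oldest first]: 343 @ $11 + 98 @ $10 = $4,753
Jul 12, 363 sold [FIFO — oldest first]: 290 @ $10 + 73 @ $8 = $3,484
Total COGS = $4,753 + $3,484 = $8,237
Ending inventory: 273 @ $8 + 294 @ $9 = $4,830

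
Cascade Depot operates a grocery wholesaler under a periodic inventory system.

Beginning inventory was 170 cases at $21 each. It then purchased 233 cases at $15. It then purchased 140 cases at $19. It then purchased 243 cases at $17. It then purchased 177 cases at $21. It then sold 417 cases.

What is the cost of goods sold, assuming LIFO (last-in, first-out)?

COGS = $7,797

Sale 1 (417) [LIFO — newest first]: 177 @ $21 + 240 @ $17 = $7,797
Ending inventory: 170 @ $21 + 233 @ $15 + 140 @ $19 + 3 @ $17 = $9,776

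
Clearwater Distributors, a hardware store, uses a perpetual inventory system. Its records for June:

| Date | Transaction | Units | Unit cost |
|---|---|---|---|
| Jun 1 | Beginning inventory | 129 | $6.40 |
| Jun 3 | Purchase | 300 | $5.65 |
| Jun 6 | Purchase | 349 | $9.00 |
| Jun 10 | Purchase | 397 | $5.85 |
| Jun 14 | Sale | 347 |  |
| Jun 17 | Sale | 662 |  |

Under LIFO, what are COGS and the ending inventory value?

Jun 14, 347 sold [LIFO — newest first]: 347 @ $5.85 = $2,029.95
Jun 17, 662 sold [LIFO — newest first]: 50 @ $5.85 + 349 @ $9.00 + 263 @ $5.65 = $4,919.45
Total COGS = $2,029.95 + $4,919.45 = $6,949.40
Ending inventory: 129 @ $6.40 + 37 @ $5.65 = $1,034.65

COGS = $6,949.40; ending inventory = $1,034.65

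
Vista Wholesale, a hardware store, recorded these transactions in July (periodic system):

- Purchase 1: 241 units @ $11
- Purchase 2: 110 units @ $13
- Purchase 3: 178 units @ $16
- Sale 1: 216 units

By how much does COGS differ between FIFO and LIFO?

$966

FIFO COGS: 216 @ $11 = $2,376
LIFO COGS: 178 @ $16 + 38 @ $13 = $3,342
Difference = |$2,376 − $3,342| = $966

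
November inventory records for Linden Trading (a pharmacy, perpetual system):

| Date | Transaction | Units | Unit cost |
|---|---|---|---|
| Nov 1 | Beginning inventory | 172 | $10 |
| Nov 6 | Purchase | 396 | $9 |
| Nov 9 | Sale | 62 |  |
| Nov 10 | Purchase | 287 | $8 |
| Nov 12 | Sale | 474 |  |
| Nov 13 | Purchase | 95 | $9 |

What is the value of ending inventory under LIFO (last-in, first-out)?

Ending inventory = $3,898

Nov 9, 62 sold [LIFO — newest first]: 62 @ $9 = $558
Nov 12, 474 sold [LIFO — newest first]: 287 @ $8 + 187 @ $9 = $3,979
Total COGS = $558 + $3,979 = $4,537
Ending inventory: 172 @ $10 + 147 @ $9 + 95 @ $9 = $3,898
Check: goods available $8,435 = COGS $4,537 + ending $3,898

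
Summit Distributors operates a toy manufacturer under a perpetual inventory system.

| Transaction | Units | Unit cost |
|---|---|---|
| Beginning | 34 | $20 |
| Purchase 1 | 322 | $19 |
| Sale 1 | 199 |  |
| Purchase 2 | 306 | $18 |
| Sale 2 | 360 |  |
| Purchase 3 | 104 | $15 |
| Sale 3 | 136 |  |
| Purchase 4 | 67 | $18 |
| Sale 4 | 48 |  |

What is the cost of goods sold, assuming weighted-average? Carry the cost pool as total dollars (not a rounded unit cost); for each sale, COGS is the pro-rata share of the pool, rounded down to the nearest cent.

COGS = $13,513.22

After Beginning: 34 on hand, pool $680.00 (≈ $20.0000 each)
After Purchase 1: 356 on hand, pool $6,798.00 (≈ $19.0955 each)
Sale 1, sell 199: 199/356 × $6,798.00 → $3,800.00
After Purchase 2: 463 on hand, pool $8,506.00 (≈ $18.3715 each)
Sale 2, sell 360: 360/463 × $8,506.00 → $6,613.73
After Purchase 3: 207 on hand, pool $3,452.27 (≈ $16.6776 each)
Sale 3, sell 136: 136/207 × $3,452.27 → $2,268.15
After Purchase 4: 138 on hand, pool $2,390.12 (≈ $17.3197 each)
Sale 4, sell 48: 48/138 × $2,390.12 → $831.34
Total COGS = $3,800.00 + $6,613.73 + $2,268.15 + $831.34 = $13,513.22
Ending inventory (cost pool remaining) = $1,558.78
Check: goods available $15,072.00 = COGS $13,513.22 + ending $1,558.78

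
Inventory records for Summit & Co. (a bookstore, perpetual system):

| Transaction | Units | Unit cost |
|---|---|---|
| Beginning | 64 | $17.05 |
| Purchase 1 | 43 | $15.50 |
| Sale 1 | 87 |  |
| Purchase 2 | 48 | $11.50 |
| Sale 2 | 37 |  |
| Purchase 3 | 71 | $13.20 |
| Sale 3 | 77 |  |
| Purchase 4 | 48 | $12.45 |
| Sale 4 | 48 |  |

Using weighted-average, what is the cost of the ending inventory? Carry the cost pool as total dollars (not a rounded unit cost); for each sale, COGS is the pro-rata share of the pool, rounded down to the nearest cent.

Ending inventory = $317.03

After Beginning: 64 on hand, pool $1,091.20 (≈ $17.0500 each)
After Purchase 1: 107 on hand, pool $1,757.70 (≈ $16.4271 each)
Sale 1, sell 87: 87/107 × $1,757.70 → $1,429.15
After Purchase 2: 68 on hand, pool $880.55 (≈ $12.9493 each)
Sale 2, sell 37: 37/68 × $880.55 → $479.12
After Purchase 3: 102 on hand, pool $1,338.63 (≈ $13.1238 each)
Sale 3, sell 77: 77/102 × $1,338.63 → $1,010.53
After Purchase 4: 73 on hand, pool $925.70 (≈ $12.6808 each)
Sale 4, sell 48: 48/73 × $925.70 → $608.67
Total COGS = $1,429.15 + $479.12 + $1,010.53 + $608.67 = $3,527.47
Ending inventory (cost pool remaining) = $317.03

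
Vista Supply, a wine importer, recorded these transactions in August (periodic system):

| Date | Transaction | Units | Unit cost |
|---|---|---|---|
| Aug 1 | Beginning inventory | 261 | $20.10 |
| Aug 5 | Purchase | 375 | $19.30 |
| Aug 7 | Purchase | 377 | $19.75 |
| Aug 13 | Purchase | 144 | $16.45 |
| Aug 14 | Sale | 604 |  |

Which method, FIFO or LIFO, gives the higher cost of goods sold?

FIFO COGS: 261 @ $20.10 + 343 @ $19.30 = $11,866.00
LIFO COGS: 144 @ $16.45 + 377 @ $19.75 + 83 @ $19.30 = $11,416.45

FIFO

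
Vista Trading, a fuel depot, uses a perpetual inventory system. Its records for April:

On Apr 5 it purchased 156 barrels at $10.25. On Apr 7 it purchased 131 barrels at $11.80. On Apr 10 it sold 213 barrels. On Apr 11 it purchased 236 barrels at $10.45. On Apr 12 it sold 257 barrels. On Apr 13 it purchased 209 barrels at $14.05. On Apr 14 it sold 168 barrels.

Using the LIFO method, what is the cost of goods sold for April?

Apr 10, 213 sold [LIFO — newest first]: 131 @ $11.80 + 82 @ $10.25 = $2,386.30
Apr 12, 257 sold [LIFO — newest first]: 236 @ $10.45 + 21 @ $10.25 = $2,681.45
Apr 14, 168 sold [LIFO — newest first]: 168 @ $14.05 = $2,360.40
Total COGS = $2,386.30 + $2,681.45 + $2,360.40 = $7,428.15
Ending inventory: 53 @ $10.25 + 41 @ $14.05 = $1,119.30
Check: goods available $8,547.45 = COGS $7,428.15 + ending $1,119.30

COGS = $7,428.15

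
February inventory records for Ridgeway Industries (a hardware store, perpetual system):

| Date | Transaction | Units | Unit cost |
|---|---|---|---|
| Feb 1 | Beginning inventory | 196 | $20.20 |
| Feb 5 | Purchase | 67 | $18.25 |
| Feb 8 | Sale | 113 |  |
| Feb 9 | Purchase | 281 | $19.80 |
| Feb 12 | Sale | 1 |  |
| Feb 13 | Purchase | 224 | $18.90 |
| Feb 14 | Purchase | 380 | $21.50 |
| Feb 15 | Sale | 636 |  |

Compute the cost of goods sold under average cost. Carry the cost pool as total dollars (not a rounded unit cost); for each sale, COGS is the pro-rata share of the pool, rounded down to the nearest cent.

COGS = $15,103.46

After Feb 1: 196 on hand, pool $3,959.20 (≈ $20.2000 each)
After Feb 5: 263 on hand, pool $5,181.95 (≈ $19.7032 each)
Feb 8, sell 113: 113/263 × $5,181.95 → $2,226.46
After Feb 9: 431 on hand, pool $8,519.29 (≈ $19.7663 each)
Feb 12, sell 1: 1/431 × $8,519.29 → $19.76
After Feb 13: 654 on hand, pool $12,733.13 (≈ $19.4696 each)
After Feb 14: 1034 on hand, pool $20,903.13 (≈ $20.2158 each)
Feb 15, sell 636: 636/1034 × $20,903.13 → $12,857.24
Total COGS = $2,226.46 + $19.76 + $12,857.24 = $15,103.46
Ending inventory (cost pool remaining) = $8,045.89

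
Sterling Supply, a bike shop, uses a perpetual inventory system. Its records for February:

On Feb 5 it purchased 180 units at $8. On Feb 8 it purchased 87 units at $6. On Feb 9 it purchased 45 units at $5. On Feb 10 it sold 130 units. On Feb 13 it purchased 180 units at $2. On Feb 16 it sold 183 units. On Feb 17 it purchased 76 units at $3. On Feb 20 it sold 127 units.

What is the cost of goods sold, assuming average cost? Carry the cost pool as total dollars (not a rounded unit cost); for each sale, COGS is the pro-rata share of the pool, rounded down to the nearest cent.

COGS = $2,254.54

After Feb 5: 180 on hand, pool $1,440.00 (≈ $8.0000 each)
After Feb 8: 267 on hand, pool $1,962.00 (≈ $7.3483 each)
After Feb 9: 312 on hand, pool $2,187.00 (≈ $7.0096 each)
Feb 10, sell 130: 130/312 × $2,187.00 → $911.25
After Feb 13: 362 on hand, pool $1,635.75 (≈ $4.5186 each)
Feb 16, sell 183: 183/362 × $1,635.75 → $826.91
After Feb 17: 255 on hand, pool $1,036.84 (≈ $4.0660 each)
Feb 20, sell 127: 127/255 × $1,036.84 → $516.38
Total COGS = $911.25 + $826.91 + $516.38 = $2,254.54
Ending inventory (cost pool remaining) = $520.46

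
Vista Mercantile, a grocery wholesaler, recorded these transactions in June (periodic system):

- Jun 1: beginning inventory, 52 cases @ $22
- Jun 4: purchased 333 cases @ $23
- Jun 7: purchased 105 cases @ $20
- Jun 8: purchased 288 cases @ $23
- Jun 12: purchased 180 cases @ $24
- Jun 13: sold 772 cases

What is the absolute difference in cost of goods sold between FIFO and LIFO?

$232

FIFO COGS: 52 @ $22 + 333 @ $23 + 105 @ $20 + 282 @ $23 = $17,389
LIFO COGS: 180 @ $24 + 288 @ $23 + 105 @ $20 + 199 @ $23 = $17,621
Difference = |$17,389 − $17,621| = $232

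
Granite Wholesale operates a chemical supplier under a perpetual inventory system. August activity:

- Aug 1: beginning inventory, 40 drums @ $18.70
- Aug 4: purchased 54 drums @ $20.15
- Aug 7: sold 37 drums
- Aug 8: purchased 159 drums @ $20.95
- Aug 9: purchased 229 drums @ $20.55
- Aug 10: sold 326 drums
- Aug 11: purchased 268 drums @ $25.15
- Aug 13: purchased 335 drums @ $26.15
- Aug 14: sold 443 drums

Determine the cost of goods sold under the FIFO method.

Aug 7, 37 sold [FIFO — oldest first]: 37 @ $18.70 = $691.90
Aug 10, 326 sold [FIFO — oldest first]: 3 @ $18.70 + 54 @ $20.15 + 159 @ $20.95 + 110 @ $20.55 = $6,735.75
Aug 14, 443 sold [FIFO — oldest first]: 119 @ $20.55 + 268 @ $25.15 + 56 @ $26.15 = $10,650.05
Total COGS = $691.90 + $6,735.75 + $10,650.05 = $18,077.70
Ending inventory: 279 @ $26.15 = $7,295.85

COGS = $18,077.70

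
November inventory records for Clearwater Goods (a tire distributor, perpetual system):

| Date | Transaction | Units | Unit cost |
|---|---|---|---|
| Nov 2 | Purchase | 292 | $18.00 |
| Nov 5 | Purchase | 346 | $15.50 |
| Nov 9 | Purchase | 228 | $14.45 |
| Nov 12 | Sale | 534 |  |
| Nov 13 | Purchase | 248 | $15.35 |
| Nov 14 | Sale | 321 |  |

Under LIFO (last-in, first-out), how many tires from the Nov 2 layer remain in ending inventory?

Nov 12, 534 sold [LIFO — newest first]: 228 @ $14.45 + 306 @ $15.50 = $8,037.60
Nov 14, 321 sold [LIFO — newest first]: 248 @ $15.35 + 40 @ $15.50 + 33 @ $18.00 = $5,020.80
Total COGS = $8,037.60 + $5,020.80 = $13,058.40
Ending inventory: 259 @ $18.00 = $4,662.00

259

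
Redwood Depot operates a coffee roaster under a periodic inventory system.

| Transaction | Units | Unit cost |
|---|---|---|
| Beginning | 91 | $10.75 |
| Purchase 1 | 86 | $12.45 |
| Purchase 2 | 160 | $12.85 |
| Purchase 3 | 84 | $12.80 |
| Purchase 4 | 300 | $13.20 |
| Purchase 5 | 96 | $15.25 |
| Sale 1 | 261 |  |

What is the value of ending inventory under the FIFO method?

Ending inventory = $7,475.80

Sale 1 (261) [FIFO — oldest first]: 91 @ $10.75 + 86 @ $12.45 + 84 @ $12.85 = $3,128.35
Ending inventory: 76 @ $12.85 + 84 @ $12.80 + 300 @ $13.20 + 96 @ $15.25 = $7,475.80
Check: goods available $10,604.15 = COGS $3,128.35 + ending $7,475.80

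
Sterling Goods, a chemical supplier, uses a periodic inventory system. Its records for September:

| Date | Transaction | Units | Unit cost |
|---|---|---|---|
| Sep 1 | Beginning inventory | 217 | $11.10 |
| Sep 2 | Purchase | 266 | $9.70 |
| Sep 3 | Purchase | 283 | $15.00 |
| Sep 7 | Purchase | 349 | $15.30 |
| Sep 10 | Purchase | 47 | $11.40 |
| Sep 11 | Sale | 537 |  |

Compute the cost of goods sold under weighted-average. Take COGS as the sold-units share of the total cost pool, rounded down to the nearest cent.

COGS = $6,982.57

Sep 11, sell 537: 537/1162 × $15,109.40 → $6,982.57
Ending inventory (cost pool remaining) = $8,126.83
Check: goods available $15,109.40 = COGS $6,982.57 + ending $8,126.83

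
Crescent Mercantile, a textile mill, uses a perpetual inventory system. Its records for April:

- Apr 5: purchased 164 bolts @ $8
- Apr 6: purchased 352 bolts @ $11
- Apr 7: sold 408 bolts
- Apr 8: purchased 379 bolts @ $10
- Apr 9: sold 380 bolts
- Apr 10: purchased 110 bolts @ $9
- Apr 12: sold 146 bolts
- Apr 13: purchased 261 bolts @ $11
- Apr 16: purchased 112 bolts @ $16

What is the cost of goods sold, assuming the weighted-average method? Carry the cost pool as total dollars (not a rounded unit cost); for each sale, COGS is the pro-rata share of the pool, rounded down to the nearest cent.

After Apr 5: 164 on hand, pool $1,312.00 (≈ $8.0000 each)
After Apr 6: 516 on hand, pool $5,184.00 (≈ $10.0465 each)
Apr 7, sell 408: 408/516 × $5,184.00 → $4,098.97
After Apr 8: 487 on hand, pool $4,875.03 (≈ $10.0103 each)
Apr 9, sell 380: 380/487 × $4,875.03 → $3,803.92
After Apr 10: 217 on hand, pool $2,061.11 (≈ $9.4982 each)
Apr 12, sell 146: 146/217 × $2,061.11 → $1,386.73
After Apr 13: 332 on hand, pool $3,545.38 (≈ $10.6789 each)
After Apr 16: 444 on hand, pool $5,337.38 (≈ $12.0211 each)
Total COGS = $4,098.97 + $3,803.92 + $1,386.73 = $9,289.62
Ending inventory (cost pool remaining) = $5,337.38
Check: goods available $14,627.00 = COGS $9,289.62 + ending $5,337.38

COGS = $9,289.62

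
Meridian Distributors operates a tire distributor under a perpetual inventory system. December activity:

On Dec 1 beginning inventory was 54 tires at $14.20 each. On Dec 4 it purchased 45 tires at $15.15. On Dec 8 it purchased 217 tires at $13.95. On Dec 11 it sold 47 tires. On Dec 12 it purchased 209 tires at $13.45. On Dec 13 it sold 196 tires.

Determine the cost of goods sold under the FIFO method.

Dec 11, 47 sold [FIFO — oldest first]: 47 @ $14.20 = $667.40
Dec 13, 196 sold [FIFO — oldest first]: 7 @ $14.20 + 45 @ $15.15 + 144 @ $13.95 = $2,789.95
Total COGS = $667.40 + $2,789.95 = $3,457.35
Ending inventory: 73 @ $13.95 + 209 @ $13.45 = $3,829.40
Check: goods available $7,286.75 = COGS $3,457.35 + ending $3,829.40

COGS = $3,457.35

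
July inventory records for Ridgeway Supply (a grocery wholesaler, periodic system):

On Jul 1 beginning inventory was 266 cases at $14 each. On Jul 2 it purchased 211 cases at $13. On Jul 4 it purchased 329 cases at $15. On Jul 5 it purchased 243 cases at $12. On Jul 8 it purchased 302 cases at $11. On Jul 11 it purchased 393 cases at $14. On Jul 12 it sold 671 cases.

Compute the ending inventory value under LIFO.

Ending inventory = $14,582

Jul 12, 671 sold [LIFO — newest first]: 393 @ $14 + 278 @ $11 = $8,560
Ending inventory: 266 @ $14 + 211 @ $13 + 329 @ $15 + 243 @ $12 + 24 @ $11 = $14,582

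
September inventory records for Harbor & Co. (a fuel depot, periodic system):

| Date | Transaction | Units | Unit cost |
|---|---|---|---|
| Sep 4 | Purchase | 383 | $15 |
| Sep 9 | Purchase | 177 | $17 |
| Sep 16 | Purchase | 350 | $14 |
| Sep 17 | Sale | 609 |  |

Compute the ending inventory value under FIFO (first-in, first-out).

Ending inventory = $4,214

Sep 17, 609 sold [FIFO — oldest first]: 383 @ $15 + 177 @ $17 + 49 @ $14 = $9,440
Ending inventory: 301 @ $14 = $4,214
Check: goods available $13,654 = COGS $9,440 + ending $4,214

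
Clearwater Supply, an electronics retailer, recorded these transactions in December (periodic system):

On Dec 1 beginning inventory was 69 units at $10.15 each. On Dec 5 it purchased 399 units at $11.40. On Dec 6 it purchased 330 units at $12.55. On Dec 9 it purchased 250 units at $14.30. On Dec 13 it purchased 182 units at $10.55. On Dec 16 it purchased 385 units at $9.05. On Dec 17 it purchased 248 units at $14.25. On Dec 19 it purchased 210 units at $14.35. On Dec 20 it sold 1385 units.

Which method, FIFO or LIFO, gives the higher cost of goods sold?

LIFO

FIFO COGS: 69 @ $10.15 + 399 @ $11.40 + 330 @ $12.55 + 250 @ $14.30 + 182 @ $10.55 + 155 @ $9.05 = $16,288.30
LIFO COGS: 210 @ $14.35 + 248 @ $14.25 + 385 @ $9.05 + 182 @ $10.55 + 250 @ $14.30 + 110 @ $12.55 = $16,907.35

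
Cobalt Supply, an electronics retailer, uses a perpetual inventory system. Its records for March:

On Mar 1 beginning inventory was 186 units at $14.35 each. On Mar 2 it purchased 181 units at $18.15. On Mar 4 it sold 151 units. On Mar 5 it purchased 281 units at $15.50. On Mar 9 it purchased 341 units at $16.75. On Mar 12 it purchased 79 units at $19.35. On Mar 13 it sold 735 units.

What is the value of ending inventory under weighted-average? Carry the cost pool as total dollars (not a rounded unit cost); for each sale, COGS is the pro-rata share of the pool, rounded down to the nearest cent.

After Mar 1: 186 on hand, pool $2,669.10 (≈ $14.3500 each)
After Mar 2: 367 on hand, pool $5,954.25 (≈ $16.2241 each)
Mar 4, sell 151: 151/367 × $5,954.25 → $2,449.84
After Mar 5: 497 on hand, pool $7,859.91 (≈ $15.8147 each)
After Mar 9: 838 on hand, pool $13,571.66 (≈ $16.1953 each)
After Mar 12: 917 on hand, pool $15,100.31 (≈ $16.4671 each)
Mar 13, sell 735: 735/917 × $15,100.31 → $12,103.30
Total COGS = $2,449.84 + $12,103.30 = $14,553.14
Ending inventory (cost pool remaining) = $2,997.01
Check: goods available $17,550.15 = COGS $14,553.14 + ending $2,997.01

Ending inventory = $2,997.01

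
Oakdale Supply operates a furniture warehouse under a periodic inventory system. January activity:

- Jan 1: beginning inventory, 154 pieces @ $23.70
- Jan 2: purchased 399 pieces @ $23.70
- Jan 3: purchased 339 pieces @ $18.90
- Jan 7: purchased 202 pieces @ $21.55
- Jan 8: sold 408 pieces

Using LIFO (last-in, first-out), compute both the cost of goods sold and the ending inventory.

Jan 8, 408 sold [LIFO — newest first]: 202 @ $21.55 + 206 @ $18.90 = $8,246.50
Ending inventory: 154 @ $23.70 + 399 @ $23.70 + 133 @ $18.90 = $15,619.80
Check: goods available $23,866.30 = COGS $8,246.50 + ending $15,619.80

COGS = $8,246.50; ending inventory = $15,619.80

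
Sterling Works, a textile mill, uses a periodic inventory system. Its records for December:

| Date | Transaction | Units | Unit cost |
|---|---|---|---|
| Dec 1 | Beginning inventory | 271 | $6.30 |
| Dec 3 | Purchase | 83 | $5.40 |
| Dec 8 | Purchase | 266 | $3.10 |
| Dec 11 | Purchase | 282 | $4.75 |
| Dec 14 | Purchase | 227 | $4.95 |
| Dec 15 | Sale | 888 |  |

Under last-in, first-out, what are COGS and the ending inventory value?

Dec 15, 888 sold [LIFO — newest first]: 227 @ $4.95 + 282 @ $4.75 + 266 @ $3.10 + 83 @ $5.40 + 30 @ $6.30 = $3,924.95
Ending inventory: 241 @ $6.30 = $1,518.30

COGS = $3,924.95; ending inventory = $1,518.30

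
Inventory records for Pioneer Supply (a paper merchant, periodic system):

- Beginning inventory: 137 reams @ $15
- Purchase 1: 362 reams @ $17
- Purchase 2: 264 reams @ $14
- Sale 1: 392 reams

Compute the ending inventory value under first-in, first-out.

Sale 1 (392) [FIFO — oldest first]: 137 @ $15 + 255 @ $17 = $6,390
Ending inventory: 107 @ $17 + 264 @ $14 = $5,515

Ending inventory = $5,515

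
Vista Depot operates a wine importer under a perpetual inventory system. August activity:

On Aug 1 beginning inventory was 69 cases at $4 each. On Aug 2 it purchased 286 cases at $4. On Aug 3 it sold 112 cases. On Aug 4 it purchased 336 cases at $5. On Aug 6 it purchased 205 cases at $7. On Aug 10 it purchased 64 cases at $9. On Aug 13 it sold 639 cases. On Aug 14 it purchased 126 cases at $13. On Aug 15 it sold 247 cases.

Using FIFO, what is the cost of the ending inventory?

Aug 3, 112 sold [FIFO — oldest first]: 69 @ $4 + 43 @ $4 = $448
Aug 13, 639 sold [FIFO — oldest first]: 243 @ $4 + 336 @ $5 + 60 @ $7 = $3,072
Aug 15, 247 sold [FIFO — oldest first]: 145 @ $7 + 64 @ $9 + 38 @ $13 = $2,085
Total COGS = $448 + $3,072 + $2,085 = $5,605
Ending inventory: 88 @ $13 = $1,144

Ending inventory = $1,144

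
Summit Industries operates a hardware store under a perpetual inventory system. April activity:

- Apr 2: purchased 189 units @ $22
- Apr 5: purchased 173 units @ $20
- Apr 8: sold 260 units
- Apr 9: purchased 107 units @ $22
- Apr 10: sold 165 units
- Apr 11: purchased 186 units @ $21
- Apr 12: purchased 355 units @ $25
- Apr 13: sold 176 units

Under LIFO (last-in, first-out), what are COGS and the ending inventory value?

Apr 8, 260 sold [LIFO — newest first]: 173 @ $20 + 87 @ $22 = $5,374
Apr 10, 165 sold [LIFO — newest first]: 107 @ $22 + 58 @ $22 = $3,630
Apr 13, 176 sold [LIFO — newest first]: 176 @ $25 = $4,400
Total COGS = $5,374 + $3,630 + $4,400 = $13,404
Ending inventory: 44 @ $22 + 186 @ $21 + 179 @ $25 = $9,349

COGS = $13,404; ending inventory = $9,349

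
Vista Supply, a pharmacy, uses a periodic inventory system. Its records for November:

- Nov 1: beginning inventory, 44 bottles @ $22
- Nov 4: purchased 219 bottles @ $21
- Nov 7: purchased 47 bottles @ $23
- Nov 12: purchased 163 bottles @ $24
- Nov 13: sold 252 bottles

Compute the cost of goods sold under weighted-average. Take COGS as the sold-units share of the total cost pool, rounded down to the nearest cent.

Nov 13, sell 252: 252/473 × $10,560.00 → $5,626.04
Ending inventory (cost pool remaining) = $4,933.96

COGS = $5,626.04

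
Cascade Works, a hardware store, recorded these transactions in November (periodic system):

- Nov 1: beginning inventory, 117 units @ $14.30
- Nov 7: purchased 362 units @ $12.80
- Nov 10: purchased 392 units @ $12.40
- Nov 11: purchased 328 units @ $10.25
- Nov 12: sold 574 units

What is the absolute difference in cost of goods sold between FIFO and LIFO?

FIFO COGS: 117 @ $14.30 + 362 @ $12.80 + 95 @ $12.40 = $7,484.70
LIFO COGS: 328 @ $10.25 + 246 @ $12.40 = $6,412.40
Difference = |$7,484.70 − $6,412.40| = $1,072.30

$1,072.30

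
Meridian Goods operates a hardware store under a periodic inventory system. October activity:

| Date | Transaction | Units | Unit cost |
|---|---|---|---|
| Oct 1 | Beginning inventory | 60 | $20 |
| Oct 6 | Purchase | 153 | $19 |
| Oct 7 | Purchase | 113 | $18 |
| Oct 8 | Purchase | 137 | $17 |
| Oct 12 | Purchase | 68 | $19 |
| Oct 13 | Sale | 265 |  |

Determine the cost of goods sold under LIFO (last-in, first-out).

Oct 13, 265 sold [LIFO — newest first]: 68 @ $19 + 137 @ $17 + 60 @ $18 = $4,701
Ending inventory: 60 @ $20 + 153 @ $19 + 53 @ $18 = $5,061
Check: goods available $9,762 = COGS $4,701 + ending $5,061

COGS = $4,701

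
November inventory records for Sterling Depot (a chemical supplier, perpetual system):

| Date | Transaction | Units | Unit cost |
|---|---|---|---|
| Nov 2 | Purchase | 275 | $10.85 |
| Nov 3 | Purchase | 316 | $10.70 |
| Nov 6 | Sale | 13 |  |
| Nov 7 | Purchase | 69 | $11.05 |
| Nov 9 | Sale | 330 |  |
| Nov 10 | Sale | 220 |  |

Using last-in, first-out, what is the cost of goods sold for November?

Nov 6, 13 sold [LIFO — newest first]: 13 @ $10.70 = $139.10
Nov 9, 330 sold [LIFO — newest first]: 69 @ $11.05 + 261 @ $10.70 = $3,555.15
Nov 10, 220 sold [LIFO — newest first]: 42 @ $10.70 + 178 @ $10.85 = $2,380.70
Total COGS = $139.10 + $3,555.15 + $2,380.70 = $6,074.95
Ending inventory: 97 @ $10.85 = $1,052.45

COGS = $6,074.95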